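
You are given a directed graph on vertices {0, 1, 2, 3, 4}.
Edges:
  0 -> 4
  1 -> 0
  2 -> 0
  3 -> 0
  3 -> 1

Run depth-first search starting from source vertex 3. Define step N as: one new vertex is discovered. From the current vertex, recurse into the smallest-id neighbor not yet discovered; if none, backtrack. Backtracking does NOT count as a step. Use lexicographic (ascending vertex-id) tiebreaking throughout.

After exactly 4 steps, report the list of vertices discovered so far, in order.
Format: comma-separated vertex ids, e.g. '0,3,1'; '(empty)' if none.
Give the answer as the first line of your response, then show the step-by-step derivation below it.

3,0,4,1

step 1: discover 3; path=3; order=3
step 2: discover 0; path=3>0; order=3,0
step 3: discover 4; path=3>0>4; order=3,0,4
step 4: discover 1; path=3>1; order=3,0,4,1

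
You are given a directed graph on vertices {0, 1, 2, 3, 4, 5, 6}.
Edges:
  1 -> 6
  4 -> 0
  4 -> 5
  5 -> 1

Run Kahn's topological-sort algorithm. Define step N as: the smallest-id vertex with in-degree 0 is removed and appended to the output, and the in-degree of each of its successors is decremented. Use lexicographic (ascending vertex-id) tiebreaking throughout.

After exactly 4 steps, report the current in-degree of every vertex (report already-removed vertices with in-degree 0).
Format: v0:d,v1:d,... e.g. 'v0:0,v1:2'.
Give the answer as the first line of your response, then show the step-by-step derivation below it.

v0:0,v1:1,v2:0,v3:0,v4:0,v5:0,v6:1

step 1: output 2; order=[2]; indeg=(1,1,0,0,0,1,1)
step 2: output 3; order=[2,3]; indeg=(1,1,0,0,0,1,1)
step 3: output 4; order=[2,3,4]; indeg=(0,1,0,0,0,0,1)
step 4: output 0; order=[2,3,4,0]; indeg=(0,1,0,0,0,0,1)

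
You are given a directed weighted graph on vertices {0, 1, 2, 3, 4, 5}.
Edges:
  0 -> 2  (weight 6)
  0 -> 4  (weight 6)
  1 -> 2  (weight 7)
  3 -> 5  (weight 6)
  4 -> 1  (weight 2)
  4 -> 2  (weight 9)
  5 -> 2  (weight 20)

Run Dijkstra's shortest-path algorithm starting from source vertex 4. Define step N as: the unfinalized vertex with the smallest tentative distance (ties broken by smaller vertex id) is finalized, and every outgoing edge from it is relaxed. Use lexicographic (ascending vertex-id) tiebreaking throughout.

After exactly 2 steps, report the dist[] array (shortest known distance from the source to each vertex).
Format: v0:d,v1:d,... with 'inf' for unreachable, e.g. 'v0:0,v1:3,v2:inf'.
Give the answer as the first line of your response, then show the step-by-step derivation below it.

v0:inf,v1:2,v2:9,v3:inf,v4:0,v5:inf

step 1: dist = v0:inf,v1:2,v2:9,v3:inf,v4:0,v5:inf
step 2: dist = v0:inf,v1:2,v2:9,v3:inf,v4:0,v5:inf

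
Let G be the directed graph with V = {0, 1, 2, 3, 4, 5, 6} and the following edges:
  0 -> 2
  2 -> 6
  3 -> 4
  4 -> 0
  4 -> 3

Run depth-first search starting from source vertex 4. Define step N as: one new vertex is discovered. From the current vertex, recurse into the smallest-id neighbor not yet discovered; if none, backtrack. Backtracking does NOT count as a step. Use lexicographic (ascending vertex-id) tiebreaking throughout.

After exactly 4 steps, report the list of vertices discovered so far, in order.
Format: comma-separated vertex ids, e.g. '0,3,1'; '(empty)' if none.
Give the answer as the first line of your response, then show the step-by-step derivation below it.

4,0,2,6

step 1: discover 4; path=4; order=4
step 2: discover 0; path=4>0; order=4,0
step 3: discover 2; path=4>0>2; order=4,0,2
step 4: discover 6; path=4>0>2>6; order=4,0,2,6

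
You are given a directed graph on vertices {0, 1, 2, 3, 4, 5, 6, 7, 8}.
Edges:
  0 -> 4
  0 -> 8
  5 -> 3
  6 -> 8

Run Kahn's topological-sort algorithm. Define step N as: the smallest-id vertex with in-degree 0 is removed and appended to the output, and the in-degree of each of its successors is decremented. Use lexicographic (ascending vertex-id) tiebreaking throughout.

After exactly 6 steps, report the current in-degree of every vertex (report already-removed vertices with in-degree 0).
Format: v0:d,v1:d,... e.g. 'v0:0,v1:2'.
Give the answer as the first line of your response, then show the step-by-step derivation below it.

v0:0,v1:0,v2:0,v3:0,v4:0,v5:0,v6:0,v7:0,v8:1

step 1: output 0; order=[0]; indeg=(0,0,0,1,0,0,0,0,1)
step 2: output 1; order=[0,1]; indeg=(0,0,0,1,0,0,0,0,1)
step 3: output 2; order=[0,1,2]; indeg=(0,0,0,1,0,0,0,0,1)
step 4: output 4; order=[0,1,2,4]; indeg=(0,0,0,1,0,0,0,0,1)
step 5: output 5; order=[0,1,2,4,5]; indeg=(0,0,0,0,0,0,0,0,1)
step 6: output 3; order=[0,1,2,4,5,3]; indeg=(0,0,0,0,0,0,0,0,1)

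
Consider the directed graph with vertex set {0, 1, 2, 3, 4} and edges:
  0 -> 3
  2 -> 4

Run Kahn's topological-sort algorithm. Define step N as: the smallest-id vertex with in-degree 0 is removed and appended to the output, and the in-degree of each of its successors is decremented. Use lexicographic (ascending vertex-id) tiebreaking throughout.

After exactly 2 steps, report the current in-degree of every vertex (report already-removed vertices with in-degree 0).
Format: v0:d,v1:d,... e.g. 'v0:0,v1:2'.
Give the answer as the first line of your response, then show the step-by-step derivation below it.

v0:0,v1:0,v2:0,v3:0,v4:1

step 1: output 0; order=[0]; indeg=(0,0,0,0,1)
step 2: output 1; order=[0,1]; indeg=(0,0,0,0,1)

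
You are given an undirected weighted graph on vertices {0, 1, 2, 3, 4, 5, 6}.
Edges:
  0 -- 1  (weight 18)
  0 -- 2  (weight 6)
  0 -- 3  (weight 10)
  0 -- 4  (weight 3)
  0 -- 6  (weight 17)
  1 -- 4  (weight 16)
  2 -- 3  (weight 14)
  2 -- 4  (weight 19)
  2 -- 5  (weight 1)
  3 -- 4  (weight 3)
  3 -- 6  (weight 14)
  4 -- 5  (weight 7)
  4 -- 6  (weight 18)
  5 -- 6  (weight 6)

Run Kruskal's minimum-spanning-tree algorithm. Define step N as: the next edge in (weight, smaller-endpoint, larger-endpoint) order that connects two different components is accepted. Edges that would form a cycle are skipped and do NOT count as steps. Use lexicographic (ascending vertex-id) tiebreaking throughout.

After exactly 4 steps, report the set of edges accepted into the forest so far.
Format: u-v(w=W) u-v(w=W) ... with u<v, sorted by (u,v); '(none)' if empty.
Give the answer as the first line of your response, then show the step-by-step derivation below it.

0-2(w=6) 0-4(w=3) 2-5(w=1) 3-4(w=3)

step 1: add edge 2-5 (w=1); MST = {2-5(w=1)}
step 2: add edge 0-4 (w=3); MST = {0-4(w=3) 2-5(w=1)}
step 3: add edge 3-4 (w=3); MST = {0-4(w=3) 2-5(w=1) 3-4(w=3)}
step 4: add edge 0-2 (w=6); MST = {0-2(w=6) 0-4(w=3) 2-5(w=1) 3-4(w=3)}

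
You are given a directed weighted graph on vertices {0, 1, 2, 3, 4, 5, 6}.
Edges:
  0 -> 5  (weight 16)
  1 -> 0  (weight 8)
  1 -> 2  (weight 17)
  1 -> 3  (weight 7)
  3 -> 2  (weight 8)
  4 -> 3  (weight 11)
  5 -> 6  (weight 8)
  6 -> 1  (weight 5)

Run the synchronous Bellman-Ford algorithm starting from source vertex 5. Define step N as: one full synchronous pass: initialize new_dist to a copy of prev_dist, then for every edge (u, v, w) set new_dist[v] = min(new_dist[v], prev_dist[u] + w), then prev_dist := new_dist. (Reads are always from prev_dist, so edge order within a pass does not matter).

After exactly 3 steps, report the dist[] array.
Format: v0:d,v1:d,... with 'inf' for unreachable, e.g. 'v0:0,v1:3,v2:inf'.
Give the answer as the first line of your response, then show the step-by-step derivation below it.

v0:21,v1:13,v2:30,v3:20,v4:inf,v5:0,v6:8

step 1: dist = v0:inf,v1:inf,v2:inf,v3:inf,v4:inf,v5:0,v6:8
step 2: dist = v0:inf,v1:13,v2:inf,v3:inf,v4:inf,v5:0,v6:8
step 3: dist = v0:21,v1:13,v2:30,v3:20,v4:inf,v5:0,v6:8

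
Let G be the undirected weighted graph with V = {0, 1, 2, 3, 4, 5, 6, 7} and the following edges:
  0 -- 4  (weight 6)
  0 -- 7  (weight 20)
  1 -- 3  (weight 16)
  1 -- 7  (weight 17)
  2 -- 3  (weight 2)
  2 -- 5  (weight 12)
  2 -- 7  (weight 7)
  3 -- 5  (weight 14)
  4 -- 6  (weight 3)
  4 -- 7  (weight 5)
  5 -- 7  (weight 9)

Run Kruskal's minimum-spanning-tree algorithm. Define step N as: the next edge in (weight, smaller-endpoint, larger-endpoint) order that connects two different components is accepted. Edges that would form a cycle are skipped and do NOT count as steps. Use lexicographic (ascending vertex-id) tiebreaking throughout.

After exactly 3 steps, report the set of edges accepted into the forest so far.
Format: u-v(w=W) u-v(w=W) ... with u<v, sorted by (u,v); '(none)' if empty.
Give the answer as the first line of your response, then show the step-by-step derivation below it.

2-3(w=2) 4-6(w=3) 4-7(w=5)

step 1: add edge 2-3 (w=2); MST = {2-3(w=2)}
step 2: add edge 4-6 (w=3); MST = {2-3(w=2) 4-6(w=3)}
step 3: add edge 4-7 (w=5); MST = {2-3(w=2) 4-6(w=3) 4-7(w=5)}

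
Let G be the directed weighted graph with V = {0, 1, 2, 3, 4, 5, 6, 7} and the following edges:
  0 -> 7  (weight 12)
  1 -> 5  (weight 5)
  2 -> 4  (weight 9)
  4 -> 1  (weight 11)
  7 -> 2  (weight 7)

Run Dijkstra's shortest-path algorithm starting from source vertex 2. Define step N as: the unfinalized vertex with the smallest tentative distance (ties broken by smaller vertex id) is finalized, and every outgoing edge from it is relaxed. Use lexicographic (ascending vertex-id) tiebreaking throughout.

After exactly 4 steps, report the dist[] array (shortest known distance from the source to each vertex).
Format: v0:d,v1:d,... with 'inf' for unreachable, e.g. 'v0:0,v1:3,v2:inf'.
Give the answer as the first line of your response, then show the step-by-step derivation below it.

v0:inf,v1:20,v2:0,v3:inf,v4:9,v5:25,v6:inf,v7:inf

step 1: dist = v0:inf,v1:inf,v2:0,v3:inf,v4:9,v5:inf,v6:inf,v7:inf
step 2: dist = v0:inf,v1:20,v2:0,v3:inf,v4:9,v5:inf,v6:inf,v7:inf
step 3: dist = v0:inf,v1:20,v2:0,v3:inf,v4:9,v5:25,v6:inf,v7:inf
step 4: dist = v0:inf,v1:20,v2:0,v3:inf,v4:9,v5:25,v6:inf,v7:inf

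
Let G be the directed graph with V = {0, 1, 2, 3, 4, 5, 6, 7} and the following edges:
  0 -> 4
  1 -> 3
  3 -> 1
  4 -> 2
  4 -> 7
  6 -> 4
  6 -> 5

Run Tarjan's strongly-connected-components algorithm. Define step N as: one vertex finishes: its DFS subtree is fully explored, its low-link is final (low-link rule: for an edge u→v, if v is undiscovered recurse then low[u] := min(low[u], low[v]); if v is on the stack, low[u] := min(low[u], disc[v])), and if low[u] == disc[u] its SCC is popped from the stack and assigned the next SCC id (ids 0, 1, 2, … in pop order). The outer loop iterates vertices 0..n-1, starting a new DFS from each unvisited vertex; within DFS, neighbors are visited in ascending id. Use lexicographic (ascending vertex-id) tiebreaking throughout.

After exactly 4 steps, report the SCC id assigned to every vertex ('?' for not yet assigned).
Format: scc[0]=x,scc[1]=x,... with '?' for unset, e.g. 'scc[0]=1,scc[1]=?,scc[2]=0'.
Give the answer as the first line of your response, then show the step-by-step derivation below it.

scc[0]=3,scc[1]=?,scc[2]=0,scc[3]=?,scc[4]=2,scc[5]=?,scc[6]=?,scc[7]=1

step 1: low=(low[0]=0,low[1]=?,low[2]=2,low[3]=?,low[4]=1,low[5]=?,low[6]=?,low[7]=?); scc=(scc[0]=?,scc[1]=?,scc[2]=0,scc[3]=?,scc[4]=?,scc[5]=?,scc[6]=?,scc[7]=?)
step 2: low=(low[0]=0,low[1]=?,low[2]=2,low[3]=?,low[4]=1,low[5]=?,low[6]=?,low[7]=3); scc=(scc[0]=?,scc[1]=?,scc[2]=0,scc[3]=?,scc[4]=?,scc[5]=?,scc[6]=?,scc[7]=1)
step 3: low=(low[0]=0,low[1]=?,low[2]=2,low[3]=?,low[4]=1,low[5]=?,low[6]=?,low[7]=3); scc=(scc[0]=?,scc[1]=?,scc[2]=0,scc[3]=?,scc[4]=2,scc[5]=?,scc[6]=?,scc[7]=1)
step 4: low=(low[0]=0,low[1]=?,low[2]=2,low[3]=?,low[4]=1,low[5]=?,low[6]=?,low[7]=3); scc=(scc[0]=3,scc[1]=?,scc[2]=0,scc[3]=?,scc[4]=2,scc[5]=?,scc[6]=?,scc[7]=1)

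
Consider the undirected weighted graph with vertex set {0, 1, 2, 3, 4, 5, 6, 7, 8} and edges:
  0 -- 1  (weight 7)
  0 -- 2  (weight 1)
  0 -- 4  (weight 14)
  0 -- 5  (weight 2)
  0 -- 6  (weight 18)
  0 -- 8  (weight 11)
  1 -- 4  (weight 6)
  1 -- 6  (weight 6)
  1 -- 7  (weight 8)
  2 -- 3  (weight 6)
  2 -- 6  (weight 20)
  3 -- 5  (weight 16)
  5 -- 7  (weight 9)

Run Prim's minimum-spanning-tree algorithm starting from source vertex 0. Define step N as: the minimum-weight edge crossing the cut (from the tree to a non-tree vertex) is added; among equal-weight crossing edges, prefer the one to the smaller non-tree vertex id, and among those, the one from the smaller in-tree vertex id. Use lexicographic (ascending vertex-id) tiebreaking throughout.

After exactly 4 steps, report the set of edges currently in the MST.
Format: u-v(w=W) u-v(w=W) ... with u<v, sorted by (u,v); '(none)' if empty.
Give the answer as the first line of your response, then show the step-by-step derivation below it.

0-1(w=7) 0-2(w=1) 0-5(w=2) 2-3(w=6)

step 1: add edge 0-2 (w=1); MST = {0-2(w=1)}
step 2: add edge 0-5 (w=2); MST = {0-2(w=1) 0-5(w=2)}
step 3: add edge 2-3 (w=6); MST = {0-2(w=1) 0-5(w=2) 2-3(w=6)}
step 4: add edge 0-1 (w=7); MST = {0-1(w=7) 0-2(w=1) 0-5(w=2) 2-3(w=6)}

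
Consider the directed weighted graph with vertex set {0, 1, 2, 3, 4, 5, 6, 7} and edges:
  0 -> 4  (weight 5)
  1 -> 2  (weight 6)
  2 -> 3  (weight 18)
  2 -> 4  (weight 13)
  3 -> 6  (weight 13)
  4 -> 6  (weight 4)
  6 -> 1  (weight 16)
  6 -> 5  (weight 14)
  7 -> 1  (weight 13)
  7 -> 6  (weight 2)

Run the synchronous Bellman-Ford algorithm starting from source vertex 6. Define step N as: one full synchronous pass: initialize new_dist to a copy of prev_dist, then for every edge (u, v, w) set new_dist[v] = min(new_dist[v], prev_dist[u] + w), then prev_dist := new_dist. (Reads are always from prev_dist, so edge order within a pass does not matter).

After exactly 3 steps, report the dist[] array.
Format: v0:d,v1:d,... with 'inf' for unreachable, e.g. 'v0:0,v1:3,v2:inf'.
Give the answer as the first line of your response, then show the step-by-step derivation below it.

v0:inf,v1:16,v2:22,v3:40,v4:35,v5:14,v6:0,v7:inf

step 1: dist = v0:inf,v1:16,v2:inf,v3:inf,v4:inf,v5:14,v6:0,v7:inf
step 2: dist = v0:inf,v1:16,v2:22,v3:inf,v4:inf,v5:14,v6:0,v7:inf
step 3: dist = v0:inf,v1:16,v2:22,v3:40,v4:35,v5:14,v6:0,v7:inf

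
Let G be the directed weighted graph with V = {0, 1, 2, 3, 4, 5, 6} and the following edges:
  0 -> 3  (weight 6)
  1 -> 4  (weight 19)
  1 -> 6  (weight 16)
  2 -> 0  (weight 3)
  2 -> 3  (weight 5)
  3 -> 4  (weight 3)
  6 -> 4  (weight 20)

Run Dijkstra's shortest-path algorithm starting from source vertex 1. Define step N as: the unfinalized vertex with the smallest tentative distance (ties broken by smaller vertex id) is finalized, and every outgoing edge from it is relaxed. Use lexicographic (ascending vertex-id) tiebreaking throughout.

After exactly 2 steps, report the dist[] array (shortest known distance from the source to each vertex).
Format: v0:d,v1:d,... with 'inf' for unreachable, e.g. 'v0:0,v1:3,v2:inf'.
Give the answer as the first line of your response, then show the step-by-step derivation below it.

v0:inf,v1:0,v2:inf,v3:inf,v4:19,v5:inf,v6:16

step 1: dist = v0:inf,v1:0,v2:inf,v3:inf,v4:19,v5:inf,v6:16
step 2: dist = v0:inf,v1:0,v2:inf,v3:inf,v4:19,v5:inf,v6:16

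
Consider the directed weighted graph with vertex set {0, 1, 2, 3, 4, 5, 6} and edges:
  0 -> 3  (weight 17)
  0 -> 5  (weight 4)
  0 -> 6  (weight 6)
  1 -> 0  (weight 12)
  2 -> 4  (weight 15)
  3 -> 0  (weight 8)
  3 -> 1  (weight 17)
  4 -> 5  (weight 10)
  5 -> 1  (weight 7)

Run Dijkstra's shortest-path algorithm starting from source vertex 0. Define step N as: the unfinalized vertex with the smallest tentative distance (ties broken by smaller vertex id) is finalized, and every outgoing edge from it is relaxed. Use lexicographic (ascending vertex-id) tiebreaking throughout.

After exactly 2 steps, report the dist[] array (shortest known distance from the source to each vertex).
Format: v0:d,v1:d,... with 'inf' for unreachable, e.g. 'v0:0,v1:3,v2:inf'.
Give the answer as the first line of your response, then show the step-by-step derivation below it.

v0:0,v1:11,v2:inf,v3:17,v4:inf,v5:4,v6:6

step 1: dist = v0:0,v1:inf,v2:inf,v3:17,v4:inf,v5:4,v6:6
step 2: dist = v0:0,v1:11,v2:inf,v3:17,v4:inf,v5:4,v6:6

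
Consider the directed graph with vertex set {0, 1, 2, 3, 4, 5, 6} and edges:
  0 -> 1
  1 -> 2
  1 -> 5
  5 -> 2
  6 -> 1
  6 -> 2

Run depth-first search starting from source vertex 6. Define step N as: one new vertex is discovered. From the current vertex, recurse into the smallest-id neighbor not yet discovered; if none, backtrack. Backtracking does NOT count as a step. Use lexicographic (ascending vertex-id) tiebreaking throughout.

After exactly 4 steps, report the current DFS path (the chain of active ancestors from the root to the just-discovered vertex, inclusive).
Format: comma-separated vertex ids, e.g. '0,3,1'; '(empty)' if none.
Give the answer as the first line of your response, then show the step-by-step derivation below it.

6,1,5

step 1: discover 6; path=6; order=6
step 2: discover 1; path=6>1; order=6,1
step 3: discover 2; path=6>1>2; order=6,1,2
step 4: discover 5; path=6>1>5; order=6,1,2,5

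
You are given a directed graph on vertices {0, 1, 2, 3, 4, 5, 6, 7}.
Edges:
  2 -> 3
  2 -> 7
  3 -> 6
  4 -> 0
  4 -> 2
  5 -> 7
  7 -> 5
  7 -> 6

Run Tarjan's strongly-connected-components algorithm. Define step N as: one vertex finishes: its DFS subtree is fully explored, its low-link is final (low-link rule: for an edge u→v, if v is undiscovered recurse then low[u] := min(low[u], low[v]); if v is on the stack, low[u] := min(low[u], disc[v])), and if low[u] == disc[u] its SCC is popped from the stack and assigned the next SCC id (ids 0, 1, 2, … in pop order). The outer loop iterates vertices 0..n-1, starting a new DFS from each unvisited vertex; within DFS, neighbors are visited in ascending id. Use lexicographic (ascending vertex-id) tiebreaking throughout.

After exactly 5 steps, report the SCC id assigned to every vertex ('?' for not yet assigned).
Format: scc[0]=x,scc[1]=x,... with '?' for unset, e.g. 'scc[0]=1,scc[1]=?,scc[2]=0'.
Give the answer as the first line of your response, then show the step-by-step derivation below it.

scc[0]=0,scc[1]=1,scc[2]=?,scc[3]=3,scc[4]=?,scc[5]=?,scc[6]=2,scc[7]=?

step 1: low=(low[0]=0,low[1]=?,low[2]=?,low[3]=?,low[4]=?,low[5]=?,low[6]=?,low[7]=?); scc=(scc[0]=0,scc[1]=?,scc[2]=?,scc[3]=?,scc[4]=?,scc[5]=?,scc[6]=?,scc[7]=?)
step 2: low=(low[0]=0,low[1]=1,low[2]=?,low[3]=?,low[4]=?,low[5]=?,low[6]=?,low[7]=?); scc=(scc[0]=0,scc[1]=1,scc[2]=?,scc[3]=?,scc[4]=?,scc[5]=?,scc[6]=?,scc[7]=?)
step 3: low=(low[0]=0,low[1]=1,low[2]=2,low[3]=3,low[4]=?,low[5]=?,low[6]=4,low[7]=?); scc=(scc[0]=0,scc[1]=1,scc[2]=?,scc[3]=?,scc[4]=?,scc[5]=?,scc[6]=2,scc[7]=?)
step 4: low=(low[0]=0,low[1]=1,low[2]=2,low[3]=3,low[4]=?,low[5]=?,low[6]=4,low[7]=?); scc=(scc[0]=0,scc[1]=1,scc[2]=?,scc[3]=3,scc[4]=?,scc[5]=?,scc[6]=2,scc[7]=?)
step 5: low=(low[0]=0,low[1]=1,low[2]=2,low[3]=3,low[4]=?,low[5]=5,low[6]=4,low[7]=5); scc=(scc[0]=0,scc[1]=1,scc[2]=?,scc[3]=3,scc[4]=?,scc[5]=?,scc[6]=2,scc[7]=?)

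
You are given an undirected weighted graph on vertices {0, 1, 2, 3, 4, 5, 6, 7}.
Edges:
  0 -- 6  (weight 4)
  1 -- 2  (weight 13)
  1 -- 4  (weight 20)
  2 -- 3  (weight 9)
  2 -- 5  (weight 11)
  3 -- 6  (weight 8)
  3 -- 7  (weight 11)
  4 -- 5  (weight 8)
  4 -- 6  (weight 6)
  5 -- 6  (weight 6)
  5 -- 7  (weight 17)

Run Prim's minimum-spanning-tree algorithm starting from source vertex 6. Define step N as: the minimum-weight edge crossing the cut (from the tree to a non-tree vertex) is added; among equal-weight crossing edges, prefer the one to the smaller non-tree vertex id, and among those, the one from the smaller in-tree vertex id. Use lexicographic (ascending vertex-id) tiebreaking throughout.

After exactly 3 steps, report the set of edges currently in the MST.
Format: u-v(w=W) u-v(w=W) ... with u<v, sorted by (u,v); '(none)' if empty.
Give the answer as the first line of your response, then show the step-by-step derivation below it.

0-6(w=4) 4-6(w=6) 5-6(w=6)

step 1: add edge 0-6 (w=4); MST = {0-6(w=4)}
step 2: add edge 4-6 (w=6); MST = {0-6(w=4) 4-6(w=6)}
step 3: add edge 5-6 (w=6); MST = {0-6(w=4) 4-6(w=6) 5-6(w=6)}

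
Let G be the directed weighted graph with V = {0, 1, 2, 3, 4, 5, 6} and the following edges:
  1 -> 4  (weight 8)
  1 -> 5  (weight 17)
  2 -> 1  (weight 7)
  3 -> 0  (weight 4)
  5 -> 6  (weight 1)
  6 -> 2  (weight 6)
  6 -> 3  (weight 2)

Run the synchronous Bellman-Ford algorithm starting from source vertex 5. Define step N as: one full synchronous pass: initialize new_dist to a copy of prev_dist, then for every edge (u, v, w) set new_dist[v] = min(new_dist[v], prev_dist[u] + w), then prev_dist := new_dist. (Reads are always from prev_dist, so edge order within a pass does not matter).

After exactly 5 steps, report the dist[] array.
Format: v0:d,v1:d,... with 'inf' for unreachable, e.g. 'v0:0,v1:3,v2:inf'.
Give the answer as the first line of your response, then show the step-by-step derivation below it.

v0:7,v1:14,v2:7,v3:3,v4:22,v5:0,v6:1

step 1: dist = v0:inf,v1:inf,v2:inf,v3:inf,v4:inf,v5:0,v6:1
step 2: dist = v0:inf,v1:inf,v2:7,v3:3,v4:inf,v5:0,v6:1
step 3: dist = v0:7,v1:14,v2:7,v3:3,v4:inf,v5:0,v6:1
step 4: dist = v0:7,v1:14,v2:7,v3:3,v4:22,v5:0,v6:1
step 5: dist = v0:7,v1:14,v2:7,v3:3,v4:22,v5:0,v6:1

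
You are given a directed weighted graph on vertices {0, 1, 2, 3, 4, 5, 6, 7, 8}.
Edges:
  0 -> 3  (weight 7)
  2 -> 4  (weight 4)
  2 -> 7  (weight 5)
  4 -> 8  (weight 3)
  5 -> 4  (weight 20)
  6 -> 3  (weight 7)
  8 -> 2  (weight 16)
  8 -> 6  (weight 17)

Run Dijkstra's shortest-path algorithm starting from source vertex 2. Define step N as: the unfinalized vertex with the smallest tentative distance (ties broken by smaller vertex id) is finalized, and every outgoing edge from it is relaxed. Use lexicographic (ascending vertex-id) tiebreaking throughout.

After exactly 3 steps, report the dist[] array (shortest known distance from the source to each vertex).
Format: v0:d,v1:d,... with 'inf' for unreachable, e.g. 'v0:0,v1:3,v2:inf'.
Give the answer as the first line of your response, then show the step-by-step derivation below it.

v0:inf,v1:inf,v2:0,v3:inf,v4:4,v5:inf,v6:inf,v7:5,v8:7

step 1: dist = v0:inf,v1:inf,v2:0,v3:inf,v4:4,v5:inf,v6:inf,v7:5,v8:inf
step 2: dist = v0:inf,v1:inf,v2:0,v3:inf,v4:4,v5:inf,v6:inf,v7:5,v8:7
step 3: dist = v0:inf,v1:inf,v2:0,v3:inf,v4:4,v5:inf,v6:inf,v7:5,v8:7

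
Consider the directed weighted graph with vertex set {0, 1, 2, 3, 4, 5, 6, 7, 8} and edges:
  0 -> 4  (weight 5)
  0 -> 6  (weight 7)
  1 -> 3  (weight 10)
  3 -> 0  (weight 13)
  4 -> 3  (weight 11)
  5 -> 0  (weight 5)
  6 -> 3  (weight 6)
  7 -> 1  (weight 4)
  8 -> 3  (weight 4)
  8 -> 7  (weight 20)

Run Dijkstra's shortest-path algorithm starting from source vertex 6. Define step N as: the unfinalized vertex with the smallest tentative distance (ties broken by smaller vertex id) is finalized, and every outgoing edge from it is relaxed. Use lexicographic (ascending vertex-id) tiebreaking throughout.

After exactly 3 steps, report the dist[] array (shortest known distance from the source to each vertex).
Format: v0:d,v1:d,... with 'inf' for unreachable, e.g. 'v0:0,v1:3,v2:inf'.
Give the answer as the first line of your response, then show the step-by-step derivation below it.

v0:19,v1:inf,v2:inf,v3:6,v4:24,v5:inf,v6:0,v7:inf,v8:inf

step 1: dist = v0:inf,v1:inf,v2:inf,v3:6,v4:inf,v5:inf,v6:0,v7:inf,v8:inf
step 2: dist = v0:19,v1:inf,v2:inf,v3:6,v4:inf,v5:inf,v6:0,v7:inf,v8:inf
step 3: dist = v0:19,v1:inf,v2:inf,v3:6,v4:24,v5:inf,v6:0,v7:inf,v8:inf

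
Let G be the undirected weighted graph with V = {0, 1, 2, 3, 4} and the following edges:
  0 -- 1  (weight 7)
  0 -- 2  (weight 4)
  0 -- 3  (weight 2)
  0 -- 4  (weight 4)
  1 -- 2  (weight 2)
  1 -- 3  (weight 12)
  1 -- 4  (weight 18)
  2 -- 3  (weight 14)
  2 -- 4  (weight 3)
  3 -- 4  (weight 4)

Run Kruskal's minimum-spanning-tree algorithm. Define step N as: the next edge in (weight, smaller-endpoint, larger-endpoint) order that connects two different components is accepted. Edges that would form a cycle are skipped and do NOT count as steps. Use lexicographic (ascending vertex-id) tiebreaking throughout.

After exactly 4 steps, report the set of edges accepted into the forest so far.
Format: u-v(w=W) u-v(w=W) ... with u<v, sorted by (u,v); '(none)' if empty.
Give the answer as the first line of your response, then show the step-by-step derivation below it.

0-2(w=4) 0-3(w=2) 1-2(w=2) 2-4(w=3)

step 1: add edge 0-3 (w=2); MST = {0-3(w=2)}
step 2: add edge 1-2 (w=2); MST = {0-3(w=2) 1-2(w=2)}
step 3: add edge 2-4 (w=3); MST = {0-3(w=2) 1-2(w=2) 2-4(w=3)}
step 4: add edge 0-2 (w=4); MST = {0-2(w=4) 0-3(w=2) 1-2(w=2) 2-4(w=3)}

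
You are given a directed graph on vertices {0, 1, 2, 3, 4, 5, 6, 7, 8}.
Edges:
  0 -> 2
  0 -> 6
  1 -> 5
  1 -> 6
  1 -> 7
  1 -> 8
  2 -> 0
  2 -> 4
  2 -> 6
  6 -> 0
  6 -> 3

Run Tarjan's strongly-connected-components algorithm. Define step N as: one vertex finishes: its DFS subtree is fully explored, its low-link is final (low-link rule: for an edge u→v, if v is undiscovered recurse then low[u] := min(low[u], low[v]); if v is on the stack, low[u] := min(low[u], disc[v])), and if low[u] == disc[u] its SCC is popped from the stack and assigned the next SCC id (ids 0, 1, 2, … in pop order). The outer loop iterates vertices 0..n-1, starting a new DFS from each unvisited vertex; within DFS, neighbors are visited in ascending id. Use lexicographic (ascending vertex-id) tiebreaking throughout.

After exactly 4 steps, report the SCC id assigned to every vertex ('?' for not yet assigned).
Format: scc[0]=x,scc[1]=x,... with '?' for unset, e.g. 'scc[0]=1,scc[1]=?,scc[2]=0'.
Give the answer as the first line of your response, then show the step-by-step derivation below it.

scc[0]=?,scc[1]=?,scc[2]=?,scc[3]=1,scc[4]=0,scc[5]=?,scc[6]=?,scc[7]=?,scc[8]=?

step 1: low=(low[0]=0,low[1]=?,low[2]=0,low[3]=?,low[4]=2,low[5]=?,low[6]=?,low[7]=?,low[8]=?); scc=(scc[0]=?,scc[1]=?,scc[2]=?,scc[3]=?,scc[4]=0,scc[5]=?,scc[6]=?,scc[7]=?,scc[8]=?)
step 2: low=(low[0]=0,low[1]=?,low[2]=0,low[3]=4,low[4]=2,low[5]=?,low[6]=0,low[7]=?,low[8]=?); scc=(scc[0]=?,scc[1]=?,scc[2]=?,scc[3]=1,scc[4]=0,scc[5]=?,scc[6]=?,scc[7]=?,scc[8]=?)
step 3: low=(low[0]=0,low[1]=?,low[2]=0,low[3]=4,low[4]=2,low[5]=?,low[6]=0,low[7]=?,low[8]=?); scc=(scc[0]=?,scc[1]=?,scc[2]=?,scc[3]=1,scc[4]=0,scc[5]=?,scc[6]=?,scc[7]=?,scc[8]=?)
step 4: low=(low[0]=0,low[1]=?,low[2]=0,low[3]=4,low[4]=2,low[5]=?,low[6]=0,low[7]=?,low[8]=?); scc=(scc[0]=?,scc[1]=?,scc[2]=?,scc[3]=1,scc[4]=0,scc[5]=?,scc[6]=?,scc[7]=?,scc[8]=?)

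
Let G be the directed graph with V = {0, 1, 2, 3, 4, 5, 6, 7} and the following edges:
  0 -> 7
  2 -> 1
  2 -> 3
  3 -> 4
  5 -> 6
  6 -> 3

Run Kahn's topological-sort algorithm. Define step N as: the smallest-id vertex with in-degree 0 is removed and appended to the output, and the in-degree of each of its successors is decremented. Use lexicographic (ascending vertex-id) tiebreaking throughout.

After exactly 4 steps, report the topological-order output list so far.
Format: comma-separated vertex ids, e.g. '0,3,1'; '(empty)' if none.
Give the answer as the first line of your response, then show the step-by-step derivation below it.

0,2,1,5

step 1: output 0; order=[0]; indeg=(0,1,0,2,1,0,1,0)
step 2: output 2; order=[0,2]; indeg=(0,0,0,1,1,0,1,0)
step 3: output 1; order=[0,2,1]; indeg=(0,0,0,1,1,0,1,0)
step 4: output 5; order=[0,2,1,5]; indeg=(0,0,0,1,1,0,0,0)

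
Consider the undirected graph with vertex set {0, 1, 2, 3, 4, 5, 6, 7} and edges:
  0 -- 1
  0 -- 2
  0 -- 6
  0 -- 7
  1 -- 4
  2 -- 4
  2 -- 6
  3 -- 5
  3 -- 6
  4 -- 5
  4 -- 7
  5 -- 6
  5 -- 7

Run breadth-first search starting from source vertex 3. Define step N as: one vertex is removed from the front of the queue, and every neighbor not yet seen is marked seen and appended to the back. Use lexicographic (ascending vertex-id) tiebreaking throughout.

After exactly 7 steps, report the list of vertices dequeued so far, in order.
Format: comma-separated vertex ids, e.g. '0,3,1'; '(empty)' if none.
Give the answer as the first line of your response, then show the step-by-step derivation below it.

3,5,6,4,7,0,2

step 1: dequeue 3; queue=[5,6]; order=3
step 2: dequeue 5; queue=[6,4,7]; order=3,5
step 3: dequeue 6; queue=[4,7,0,2]; order=3,5,6
step 4: dequeue 4; queue=[7,0,2,1]; order=3,5,6,4
step 5: dequeue 7; queue=[0,2,1]; order=3,5,6,4,7
step 6: dequeue 0; queue=[2,1]; order=3,5,6,4,7,0
step 7: dequeue 2; queue=[1]; order=3,5,6,4,7,0,2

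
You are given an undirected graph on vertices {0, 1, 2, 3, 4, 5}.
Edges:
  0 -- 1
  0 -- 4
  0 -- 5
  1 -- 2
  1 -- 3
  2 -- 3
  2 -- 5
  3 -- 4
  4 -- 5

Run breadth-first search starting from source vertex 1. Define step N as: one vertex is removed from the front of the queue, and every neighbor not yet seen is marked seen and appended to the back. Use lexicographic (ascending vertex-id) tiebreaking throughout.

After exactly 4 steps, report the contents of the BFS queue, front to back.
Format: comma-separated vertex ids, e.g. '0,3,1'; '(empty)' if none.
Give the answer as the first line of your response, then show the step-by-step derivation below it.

4,5

step 1: dequeue 1; queue=[0,2,3]; order=1
step 2: dequeue 0; queue=[2,3,4,5]; order=1,0
step 3: dequeue 2; queue=[3,4,5]; order=1,0,2
step 4: dequeue 3; queue=[4,5]; order=1,0,2,3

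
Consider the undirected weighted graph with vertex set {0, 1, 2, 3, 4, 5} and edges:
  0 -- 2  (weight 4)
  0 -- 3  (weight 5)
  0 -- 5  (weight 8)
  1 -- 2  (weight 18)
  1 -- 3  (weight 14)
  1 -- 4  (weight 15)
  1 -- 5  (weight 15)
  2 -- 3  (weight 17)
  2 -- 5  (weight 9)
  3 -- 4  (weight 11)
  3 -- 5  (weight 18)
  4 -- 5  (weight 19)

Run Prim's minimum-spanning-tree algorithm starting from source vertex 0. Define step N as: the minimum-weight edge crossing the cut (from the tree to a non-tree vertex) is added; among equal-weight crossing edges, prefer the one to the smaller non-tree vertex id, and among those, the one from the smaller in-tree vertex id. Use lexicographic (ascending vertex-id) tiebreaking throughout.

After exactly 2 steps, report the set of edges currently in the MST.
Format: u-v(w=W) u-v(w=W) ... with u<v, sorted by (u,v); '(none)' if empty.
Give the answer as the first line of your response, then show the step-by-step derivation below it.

0-2(w=4) 0-3(w=5)

step 1: add edge 0-2 (w=4); MST = {0-2(w=4)}
step 2: add edge 0-3 (w=5); MST = {0-2(w=4) 0-3(w=5)}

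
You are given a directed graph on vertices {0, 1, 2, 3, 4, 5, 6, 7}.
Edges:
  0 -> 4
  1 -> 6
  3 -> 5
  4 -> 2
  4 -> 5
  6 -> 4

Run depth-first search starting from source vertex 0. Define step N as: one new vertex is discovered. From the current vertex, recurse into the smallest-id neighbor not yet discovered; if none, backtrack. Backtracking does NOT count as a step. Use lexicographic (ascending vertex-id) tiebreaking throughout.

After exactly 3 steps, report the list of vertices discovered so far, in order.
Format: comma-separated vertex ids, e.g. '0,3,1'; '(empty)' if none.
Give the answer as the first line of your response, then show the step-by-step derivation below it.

0,4,2

step 1: discover 0; path=0; order=0
step 2: discover 4; path=0>4; order=0,4
step 3: discover 2; path=0>4>2; order=0,4,2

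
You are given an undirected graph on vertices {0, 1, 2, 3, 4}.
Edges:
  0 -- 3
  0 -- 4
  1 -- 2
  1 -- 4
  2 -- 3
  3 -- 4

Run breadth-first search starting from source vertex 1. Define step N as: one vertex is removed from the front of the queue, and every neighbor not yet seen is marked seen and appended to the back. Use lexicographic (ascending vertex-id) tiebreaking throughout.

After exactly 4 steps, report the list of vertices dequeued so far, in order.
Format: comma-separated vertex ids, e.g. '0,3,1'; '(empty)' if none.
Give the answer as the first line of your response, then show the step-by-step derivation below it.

1,2,4,3

step 1: dequeue 1; queue=[2,4]; order=1
step 2: dequeue 2; queue=[4,3]; order=1,2
step 3: dequeue 4; queue=[3,0]; order=1,2,4
step 4: dequeue 3; queue=[0]; order=1,2,4,3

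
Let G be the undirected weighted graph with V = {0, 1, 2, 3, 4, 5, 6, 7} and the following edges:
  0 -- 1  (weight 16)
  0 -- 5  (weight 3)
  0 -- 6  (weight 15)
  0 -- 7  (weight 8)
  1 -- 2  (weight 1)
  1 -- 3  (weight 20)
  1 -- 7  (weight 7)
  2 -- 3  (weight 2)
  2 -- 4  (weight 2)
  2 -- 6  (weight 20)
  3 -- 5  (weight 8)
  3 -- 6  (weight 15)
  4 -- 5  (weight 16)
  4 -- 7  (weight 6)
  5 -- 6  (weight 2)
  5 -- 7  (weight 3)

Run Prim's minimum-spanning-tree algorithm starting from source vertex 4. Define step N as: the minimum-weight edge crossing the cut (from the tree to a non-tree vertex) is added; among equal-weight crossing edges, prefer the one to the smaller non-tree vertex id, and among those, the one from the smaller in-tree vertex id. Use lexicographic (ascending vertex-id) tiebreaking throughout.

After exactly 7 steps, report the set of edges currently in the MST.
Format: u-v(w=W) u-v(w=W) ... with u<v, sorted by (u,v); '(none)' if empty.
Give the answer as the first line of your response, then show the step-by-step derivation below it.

0-5(w=3) 1-2(w=1) 2-3(w=2) 2-4(w=2) 4-7(w=6) 5-6(w=2) 5-7(w=3)

step 1: add edge 2-4 (w=2); MST = {2-4(w=2)}
step 2: add edge 1-2 (w=1); MST = {1-2(w=1) 2-4(w=2)}
step 3: add edge 2-3 (w=2); MST = {1-2(w=1) 2-3(w=2) 2-4(w=2)}
step 4: add edge 4-7 (w=6); MST = {1-2(w=1) 2-3(w=2) 2-4(w=2) 4-7(w=6)}
step 5: add edge 5-7 (w=3); MST = {1-2(w=1) 2-3(w=2) 2-4(w=2) 4-7(w=6) 5-7(w=3)}
step 6: add edge 5-6 (w=2); MST = {1-2(w=1) 2-3(w=2) 2-4(w=2) 4-7(w=6) 5-6(w=2) 5-7(w=3)}
step 7: add edge 0-5 (w=3); MST = {0-5(w=3) 1-2(w=1) 2-3(w=2) 2-4(w=2) 4-7(w=6) 5-6(w=2) 5-7(w=3)}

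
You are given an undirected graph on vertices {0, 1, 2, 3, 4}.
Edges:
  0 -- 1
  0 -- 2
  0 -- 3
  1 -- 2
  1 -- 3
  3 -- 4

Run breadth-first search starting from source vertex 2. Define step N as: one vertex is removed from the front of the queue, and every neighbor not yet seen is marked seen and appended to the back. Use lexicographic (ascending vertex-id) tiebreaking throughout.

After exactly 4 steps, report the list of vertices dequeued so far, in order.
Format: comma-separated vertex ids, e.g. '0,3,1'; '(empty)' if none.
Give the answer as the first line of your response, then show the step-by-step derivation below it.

2,0,1,3

step 1: dequeue 2; queue=[0,1]; order=2
step 2: dequeue 0; queue=[1,3]; order=2,0
step 3: dequeue 1; queue=[3]; order=2,0,1
step 4: dequeue 3; queue=[4]; order=2,0,1,3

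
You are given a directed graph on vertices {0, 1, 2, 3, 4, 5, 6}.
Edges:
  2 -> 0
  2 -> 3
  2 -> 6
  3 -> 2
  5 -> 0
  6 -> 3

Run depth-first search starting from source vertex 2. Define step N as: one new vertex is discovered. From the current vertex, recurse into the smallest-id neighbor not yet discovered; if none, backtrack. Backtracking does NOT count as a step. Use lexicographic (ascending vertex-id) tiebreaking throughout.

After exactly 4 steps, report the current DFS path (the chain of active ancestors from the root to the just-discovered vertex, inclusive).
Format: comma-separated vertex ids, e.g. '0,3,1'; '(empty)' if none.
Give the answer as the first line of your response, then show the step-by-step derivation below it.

2,6

step 1: discover 2; path=2; order=2
step 2: discover 0; path=2>0; order=2,0
step 3: discover 3; path=2>3; order=2,0,3
step 4: discover 6; path=2>6; order=2,0,3,6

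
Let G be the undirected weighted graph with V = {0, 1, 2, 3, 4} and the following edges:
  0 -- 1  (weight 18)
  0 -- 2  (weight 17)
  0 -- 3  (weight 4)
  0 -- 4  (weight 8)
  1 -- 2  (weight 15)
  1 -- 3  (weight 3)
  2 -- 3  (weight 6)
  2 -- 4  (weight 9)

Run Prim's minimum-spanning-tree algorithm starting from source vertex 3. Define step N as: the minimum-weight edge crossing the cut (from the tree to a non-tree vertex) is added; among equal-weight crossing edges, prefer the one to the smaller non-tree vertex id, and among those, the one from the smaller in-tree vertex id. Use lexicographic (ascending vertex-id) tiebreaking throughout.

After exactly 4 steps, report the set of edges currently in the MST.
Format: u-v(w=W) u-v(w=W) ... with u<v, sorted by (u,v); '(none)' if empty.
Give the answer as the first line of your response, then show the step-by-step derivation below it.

0-3(w=4) 0-4(w=8) 1-3(w=3) 2-3(w=6)

step 1: add edge 1-3 (w=3); MST = {1-3(w=3)}
step 2: add edge 0-3 (w=4); MST = {0-3(w=4) 1-3(w=3)}
step 3: add edge 2-3 (w=6); MST = {0-3(w=4) 1-3(w=3) 2-3(w=6)}
step 4: add edge 0-4 (w=8); MST = {0-3(w=4) 0-4(w=8) 1-3(w=3) 2-3(w=6)}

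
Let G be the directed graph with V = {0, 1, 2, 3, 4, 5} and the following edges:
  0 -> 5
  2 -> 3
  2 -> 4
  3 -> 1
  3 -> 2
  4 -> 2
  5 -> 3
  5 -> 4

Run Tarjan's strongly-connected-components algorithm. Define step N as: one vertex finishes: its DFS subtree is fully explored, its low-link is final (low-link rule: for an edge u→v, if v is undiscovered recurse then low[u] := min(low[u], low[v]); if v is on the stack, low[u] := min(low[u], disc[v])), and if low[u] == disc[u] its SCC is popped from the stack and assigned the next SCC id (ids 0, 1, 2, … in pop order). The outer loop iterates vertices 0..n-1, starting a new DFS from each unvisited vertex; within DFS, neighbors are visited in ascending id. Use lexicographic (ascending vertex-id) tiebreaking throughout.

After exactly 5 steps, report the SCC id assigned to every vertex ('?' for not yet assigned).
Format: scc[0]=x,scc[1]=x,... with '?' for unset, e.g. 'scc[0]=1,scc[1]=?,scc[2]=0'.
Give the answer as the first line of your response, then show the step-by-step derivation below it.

scc[0]=?,scc[1]=0,scc[2]=1,scc[3]=1,scc[4]=1,scc[5]=2

step 1: low=(low[0]=0,low[1]=3,low[2]=?,low[3]=2,low[4]=?,low[5]=1); scc=(scc[0]=?,scc[1]=0,scc[2]=?,scc[3]=?,scc[4]=?,scc[5]=?)
step 2: low=(low[0]=0,low[1]=3,low[2]=2,low[3]=2,low[4]=4,low[5]=1); scc=(scc[0]=?,scc[1]=0,scc[2]=?,scc[3]=?,scc[4]=?,scc[5]=?)
step 3: low=(low[0]=0,low[1]=3,low[2]=2,low[3]=2,low[4]=4,low[5]=1); scc=(scc[0]=?,scc[1]=0,scc[2]=?,scc[3]=?,scc[4]=?,scc[5]=?)
step 4: low=(low[0]=0,low[1]=3,low[2]=2,low[3]=2,low[4]=4,low[5]=1); scc=(scc[0]=?,scc[1]=0,scc[2]=1,scc[3]=1,scc[4]=1,scc[5]=?)
step 5: low=(low[0]=0,low[1]=3,low[2]=2,low[3]=2,low[4]=4,low[5]=1); scc=(scc[0]=?,scc[1]=0,scc[2]=1,scc[3]=1,scc[4]=1,scc[5]=2)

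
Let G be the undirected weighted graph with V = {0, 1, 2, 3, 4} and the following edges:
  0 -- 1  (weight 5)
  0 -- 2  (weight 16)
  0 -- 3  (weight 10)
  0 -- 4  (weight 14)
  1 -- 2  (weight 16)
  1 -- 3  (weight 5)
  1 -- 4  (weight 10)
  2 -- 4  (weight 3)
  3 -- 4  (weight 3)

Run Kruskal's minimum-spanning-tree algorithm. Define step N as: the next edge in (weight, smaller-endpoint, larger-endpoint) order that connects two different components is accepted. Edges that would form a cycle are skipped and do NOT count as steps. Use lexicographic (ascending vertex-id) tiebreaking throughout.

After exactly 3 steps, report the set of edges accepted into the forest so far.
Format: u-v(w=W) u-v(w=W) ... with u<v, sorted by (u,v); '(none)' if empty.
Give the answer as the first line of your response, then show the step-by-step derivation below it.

0-1(w=5) 2-4(w=3) 3-4(w=3)

step 1: add edge 2-4 (w=3); MST = {2-4(w=3)}
step 2: add edge 3-4 (w=3); MST = {2-4(w=3) 3-4(w=3)}
step 3: add edge 0-1 (w=5); MST = {0-1(w=5) 2-4(w=3) 3-4(w=3)}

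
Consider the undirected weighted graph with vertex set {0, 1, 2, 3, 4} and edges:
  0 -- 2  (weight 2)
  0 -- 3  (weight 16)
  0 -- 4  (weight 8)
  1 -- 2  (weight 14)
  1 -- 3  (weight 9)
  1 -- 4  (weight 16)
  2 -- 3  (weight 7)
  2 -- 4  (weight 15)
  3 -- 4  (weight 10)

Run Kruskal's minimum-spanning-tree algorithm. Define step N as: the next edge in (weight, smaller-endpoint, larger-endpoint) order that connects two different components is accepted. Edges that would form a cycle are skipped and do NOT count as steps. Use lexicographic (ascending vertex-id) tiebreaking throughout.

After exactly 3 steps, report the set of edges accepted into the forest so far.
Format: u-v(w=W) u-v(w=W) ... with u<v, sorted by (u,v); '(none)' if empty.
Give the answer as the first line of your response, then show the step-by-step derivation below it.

0-2(w=2) 0-4(w=8) 2-3(w=7)

step 1: add edge 0-2 (w=2); MST = {0-2(w=2)}
step 2: add edge 2-3 (w=7); MST = {0-2(w=2) 2-3(w=7)}
step 3: add edge 0-4 (w=8); MST = {0-2(w=2) 0-4(w=8) 2-3(w=7)}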